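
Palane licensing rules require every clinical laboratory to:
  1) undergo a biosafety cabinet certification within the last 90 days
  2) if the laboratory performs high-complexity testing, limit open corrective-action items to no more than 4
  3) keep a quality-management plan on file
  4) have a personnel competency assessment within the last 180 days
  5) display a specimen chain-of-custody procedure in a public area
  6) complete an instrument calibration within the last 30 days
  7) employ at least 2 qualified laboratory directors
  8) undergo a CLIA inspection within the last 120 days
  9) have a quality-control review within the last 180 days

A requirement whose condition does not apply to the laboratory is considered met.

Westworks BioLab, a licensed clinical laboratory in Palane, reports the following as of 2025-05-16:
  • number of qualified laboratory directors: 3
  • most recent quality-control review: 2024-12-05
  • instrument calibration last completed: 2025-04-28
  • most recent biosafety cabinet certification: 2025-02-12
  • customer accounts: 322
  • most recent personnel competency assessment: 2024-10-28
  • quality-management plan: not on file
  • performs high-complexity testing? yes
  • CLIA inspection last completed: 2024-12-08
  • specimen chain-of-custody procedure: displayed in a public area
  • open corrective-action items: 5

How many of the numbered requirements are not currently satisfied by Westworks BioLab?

1. biosafety cabinet certification 93 days ago vs limit 90 → not met
2. condition 'performs high-complexity testing' holds; open corrective-action items 5 > 4 → not met
3. quality-management plan absent → not met
4. personnel competency assessment 200 days ago vs limit 180 → not met
5. specimen chain-of-custody procedure present → met
6. instrument calibration 18 days ago vs limit 30 → met
7. qualified laboratory directors 3 ≥ 2 → met
8. CLIA inspection 159 days ago vs limit 120 → not met
9. quality-control review 162 days ago vs limit 180 → met
Not met: 5 of 9

5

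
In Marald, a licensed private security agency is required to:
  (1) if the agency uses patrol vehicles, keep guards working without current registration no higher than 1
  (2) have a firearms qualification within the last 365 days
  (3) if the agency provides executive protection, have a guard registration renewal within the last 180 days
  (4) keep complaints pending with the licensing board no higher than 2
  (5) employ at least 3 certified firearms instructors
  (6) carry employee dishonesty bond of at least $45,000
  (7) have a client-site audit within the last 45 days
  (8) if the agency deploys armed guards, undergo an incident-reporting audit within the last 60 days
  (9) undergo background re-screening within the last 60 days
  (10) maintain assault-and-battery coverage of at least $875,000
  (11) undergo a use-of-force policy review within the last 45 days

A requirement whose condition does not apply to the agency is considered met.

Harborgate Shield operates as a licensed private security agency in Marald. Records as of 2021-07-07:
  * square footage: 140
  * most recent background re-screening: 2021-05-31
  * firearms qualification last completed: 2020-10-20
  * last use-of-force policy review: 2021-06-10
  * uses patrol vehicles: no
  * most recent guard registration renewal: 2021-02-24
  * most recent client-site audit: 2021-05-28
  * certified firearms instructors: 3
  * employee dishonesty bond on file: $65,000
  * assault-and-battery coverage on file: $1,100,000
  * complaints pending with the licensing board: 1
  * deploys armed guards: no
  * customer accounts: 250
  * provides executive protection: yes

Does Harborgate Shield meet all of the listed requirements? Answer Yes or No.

1. condition 'uses patrol vehicles' does not hold → requirement n/a → met
2. firearms qualification 260 days ago vs limit 365 → met
3. condition 'provides executive protection' holds; guard registration renewal 133 days ago vs limit 180 → met
4. complaints pending with the licensing board 1 ≤ 2 → met
5. certified firearms instructors 3 ≥ 3 → met
6. employee dishonesty bond $65,000 ≥ $45,000 → met
7. client-site audit 40 days ago vs limit 45 → met
8. condition 'deploys armed guards' does not hold → requirement n/a → met
9. background re-screening 37 days ago vs limit 60 → met
10. assault-and-battery coverage $1,100,000 ≥ $875,000 → met
11. use-of-force policy review 27 days ago vs limit 45 → met
All met.

Yes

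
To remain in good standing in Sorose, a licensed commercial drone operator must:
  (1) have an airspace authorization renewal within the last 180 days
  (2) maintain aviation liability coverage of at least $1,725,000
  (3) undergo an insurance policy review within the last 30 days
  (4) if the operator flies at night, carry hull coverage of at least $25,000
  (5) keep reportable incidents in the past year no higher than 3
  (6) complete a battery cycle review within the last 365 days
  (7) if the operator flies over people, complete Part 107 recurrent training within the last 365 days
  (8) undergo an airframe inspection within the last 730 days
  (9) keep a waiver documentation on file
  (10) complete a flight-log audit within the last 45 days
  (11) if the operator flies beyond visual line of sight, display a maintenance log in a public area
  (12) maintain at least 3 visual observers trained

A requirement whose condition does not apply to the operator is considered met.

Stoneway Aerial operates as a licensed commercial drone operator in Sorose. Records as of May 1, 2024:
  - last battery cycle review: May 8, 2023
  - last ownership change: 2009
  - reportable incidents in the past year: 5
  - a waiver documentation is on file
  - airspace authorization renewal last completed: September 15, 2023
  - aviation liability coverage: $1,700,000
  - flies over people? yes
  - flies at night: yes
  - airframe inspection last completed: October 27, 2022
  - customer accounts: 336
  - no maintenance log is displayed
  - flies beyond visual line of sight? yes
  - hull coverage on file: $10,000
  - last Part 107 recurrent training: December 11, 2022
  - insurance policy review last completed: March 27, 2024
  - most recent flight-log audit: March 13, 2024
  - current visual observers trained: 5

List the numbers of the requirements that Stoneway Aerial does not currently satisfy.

1. airspace authorization renewal 229 days ago vs limit 180 → not met
2. aviation liability coverage $1,700,000 < $1,725,000 → not met
3. insurance policy review 35 days ago vs limit 30 → not met
4. condition 'flies at night' holds; hull coverage $10,000 < $25,000 → not met
5. reportable incidents in the past year 5 > 3 → not met
6. battery cycle review 359 days ago vs limit 365 → met
7. condition 'flies over people' holds; Part 107 recurrent training 507 days ago vs limit 365 → not met
8. airframe inspection 552 days ago vs limit 730 → met
9. waiver documentation present → met
10. flight-log audit 49 days ago vs limit 45 → not met
11. condition 'flies beyond visual line of sight' holds; maintenance log absent → not met
12. visual observers trained 5 ≥ 3 → met
Not met: 1, 2, 3, 4, 5, 7, 10, 11

1, 2, 3, 4, 5, 7, 10, 11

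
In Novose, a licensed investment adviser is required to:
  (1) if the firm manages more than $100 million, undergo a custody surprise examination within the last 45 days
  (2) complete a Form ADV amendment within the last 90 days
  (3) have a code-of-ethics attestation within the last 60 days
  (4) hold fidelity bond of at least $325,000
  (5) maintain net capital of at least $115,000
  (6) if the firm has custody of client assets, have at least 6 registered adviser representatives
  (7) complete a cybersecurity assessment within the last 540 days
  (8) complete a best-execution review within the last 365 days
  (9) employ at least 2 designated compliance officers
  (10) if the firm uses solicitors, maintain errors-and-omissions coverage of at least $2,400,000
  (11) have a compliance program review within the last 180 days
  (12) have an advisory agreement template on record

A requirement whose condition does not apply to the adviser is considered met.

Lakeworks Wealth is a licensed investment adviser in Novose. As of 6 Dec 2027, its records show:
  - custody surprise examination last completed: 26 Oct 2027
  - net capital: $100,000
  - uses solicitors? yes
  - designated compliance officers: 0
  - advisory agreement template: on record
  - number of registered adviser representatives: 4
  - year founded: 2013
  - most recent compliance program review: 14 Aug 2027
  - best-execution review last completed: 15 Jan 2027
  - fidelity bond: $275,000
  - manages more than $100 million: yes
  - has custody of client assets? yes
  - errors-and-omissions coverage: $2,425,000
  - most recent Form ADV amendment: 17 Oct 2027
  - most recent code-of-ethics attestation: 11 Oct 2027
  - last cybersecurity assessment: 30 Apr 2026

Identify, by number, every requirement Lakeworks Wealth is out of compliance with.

1. condition 'manages more than $100 million' holds; custody surprise examination 41 days ago vs limit 45 → met
2. Form ADV amendment 50 days ago vs limit 90 → met
3. code-of-ethics attestation 56 days ago vs limit 60 → met
4. fidelity bond $275,000 < $325,000 → not met
5. net capital $100,000 < $115,000 → not met
6. condition 'has custody of client assets' holds; registered adviser representatives 4 < 6 → not met
7. cybersecurity assessment 585 days ago vs limit 540 → not met
8. best-execution review 325 days ago vs limit 365 → met
9. designated compliance officers 0 < 2 → not met
10. condition 'uses solicitors' holds; errors-and-omissions coverage $2,425,000 ≥ $2,400,000 → met
11. compliance program review 114 days ago vs limit 180 → met
12. advisory agreement template present → met
Not met: 4, 5, 6, 7, 9

4, 5, 6, 7, 9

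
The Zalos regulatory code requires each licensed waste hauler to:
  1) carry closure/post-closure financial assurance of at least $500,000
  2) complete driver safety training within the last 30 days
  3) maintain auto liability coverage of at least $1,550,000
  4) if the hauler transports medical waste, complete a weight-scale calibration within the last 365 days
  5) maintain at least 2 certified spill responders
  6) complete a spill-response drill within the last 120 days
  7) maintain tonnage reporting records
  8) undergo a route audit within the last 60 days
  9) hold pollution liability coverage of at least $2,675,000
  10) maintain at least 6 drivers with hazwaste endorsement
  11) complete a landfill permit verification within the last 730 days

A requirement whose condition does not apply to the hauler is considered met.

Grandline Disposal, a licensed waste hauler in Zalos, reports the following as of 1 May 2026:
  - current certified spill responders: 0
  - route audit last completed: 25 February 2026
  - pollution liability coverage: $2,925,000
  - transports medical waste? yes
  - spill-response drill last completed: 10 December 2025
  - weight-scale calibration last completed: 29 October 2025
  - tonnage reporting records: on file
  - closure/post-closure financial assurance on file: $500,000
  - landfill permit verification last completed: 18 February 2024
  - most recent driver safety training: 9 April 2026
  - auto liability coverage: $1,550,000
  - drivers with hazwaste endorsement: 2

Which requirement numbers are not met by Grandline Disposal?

1. closure/post-closure financial assurance $500,000 ≥ $500,000 → met
2. driver safety training 22 days ago vs limit 30 → met
3. auto liability coverage $1,550,000 ≥ $1,550,000 → met
4. condition 'transports medical waste' holds; weight-scale calibration 184 days ago vs limit 365 → met
5. certified spill responders 0 < 2 → not met
6. spill-response drill 142 days ago vs limit 120 → not met
7. tonnage reporting records present → met
8. route audit 65 days ago vs limit 60 → not met
9. pollution liability coverage $2,925,000 ≥ $2,675,000 → met
10. drivers with hazwaste endorsement 2 < 6 → not met
11. landfill permit verification 803 days ago vs limit 730 → not met
Not met: 5, 6, 8, 10, 11

5, 6, 8, 10, 11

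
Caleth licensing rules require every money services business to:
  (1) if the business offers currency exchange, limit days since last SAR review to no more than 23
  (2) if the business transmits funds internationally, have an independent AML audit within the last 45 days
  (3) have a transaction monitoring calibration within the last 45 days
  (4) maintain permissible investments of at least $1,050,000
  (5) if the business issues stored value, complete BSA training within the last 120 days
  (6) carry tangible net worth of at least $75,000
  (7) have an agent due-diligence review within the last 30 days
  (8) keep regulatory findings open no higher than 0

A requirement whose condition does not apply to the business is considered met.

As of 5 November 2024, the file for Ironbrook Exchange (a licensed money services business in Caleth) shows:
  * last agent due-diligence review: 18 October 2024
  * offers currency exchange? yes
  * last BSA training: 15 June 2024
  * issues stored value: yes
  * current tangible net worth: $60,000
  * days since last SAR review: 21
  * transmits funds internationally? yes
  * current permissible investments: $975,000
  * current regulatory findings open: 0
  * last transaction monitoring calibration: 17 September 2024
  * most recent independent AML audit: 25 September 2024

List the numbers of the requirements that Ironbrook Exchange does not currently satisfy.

1. condition 'offers currency exchange' holds; days since last SAR review 21 ≤ 23 → met
2. condition 'transmits funds internationally' holds; independent AML audit 41 days ago vs limit 45 → met
3. transaction monitoring calibration 49 days ago vs limit 45 → not met
4. permissible investments $975,000 < $1,050,000 → not met
5. condition 'issues stored value' holds; BSA training 143 days ago vs limit 120 → not met
6. tangible net worth $60,000 < $75,000 → not met
7. agent due-diligence review 18 days ago vs limit 30 → met
8. regulatory findings open 0 ≤ 0 → met
Not met: 3, 4, 5, 6

3, 4, 5, 6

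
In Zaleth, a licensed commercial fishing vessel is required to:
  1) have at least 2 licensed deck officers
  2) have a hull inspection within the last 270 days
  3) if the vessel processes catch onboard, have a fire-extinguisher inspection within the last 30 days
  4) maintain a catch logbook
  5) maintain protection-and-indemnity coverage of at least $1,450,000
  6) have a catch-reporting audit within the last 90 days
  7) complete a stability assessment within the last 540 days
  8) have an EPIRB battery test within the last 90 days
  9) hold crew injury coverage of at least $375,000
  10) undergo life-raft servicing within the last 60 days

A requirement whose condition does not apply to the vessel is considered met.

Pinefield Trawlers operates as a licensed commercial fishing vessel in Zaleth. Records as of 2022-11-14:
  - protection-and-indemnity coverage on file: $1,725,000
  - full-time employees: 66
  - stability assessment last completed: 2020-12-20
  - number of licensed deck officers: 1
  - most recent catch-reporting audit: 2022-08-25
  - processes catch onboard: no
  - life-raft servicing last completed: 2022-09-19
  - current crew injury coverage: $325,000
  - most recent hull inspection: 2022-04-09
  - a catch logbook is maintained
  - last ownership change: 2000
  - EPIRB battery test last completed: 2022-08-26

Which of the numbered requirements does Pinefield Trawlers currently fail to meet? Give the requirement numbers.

1. licensed deck officers 1 < 2 → not met
2. hull inspection 219 days ago vs limit 270 → met
3. condition 'processes catch onboard' does not hold → requirement n/a → met
4. catch logbook present → met
5. protection-and-indemnity coverage $1,725,000 ≥ $1,450,000 → met
6. catch-reporting audit 81 days ago vs limit 90 → met
7. stability assessment 694 days ago vs limit 540 → not met
8. EPIRB battery test 80 days ago vs limit 90 → met
9. crew injury coverage $325,000 < $375,000 → not met
10. life-raft servicing 56 days ago vs limit 60 → met
Not met: 1, 7, 9

1, 7, 9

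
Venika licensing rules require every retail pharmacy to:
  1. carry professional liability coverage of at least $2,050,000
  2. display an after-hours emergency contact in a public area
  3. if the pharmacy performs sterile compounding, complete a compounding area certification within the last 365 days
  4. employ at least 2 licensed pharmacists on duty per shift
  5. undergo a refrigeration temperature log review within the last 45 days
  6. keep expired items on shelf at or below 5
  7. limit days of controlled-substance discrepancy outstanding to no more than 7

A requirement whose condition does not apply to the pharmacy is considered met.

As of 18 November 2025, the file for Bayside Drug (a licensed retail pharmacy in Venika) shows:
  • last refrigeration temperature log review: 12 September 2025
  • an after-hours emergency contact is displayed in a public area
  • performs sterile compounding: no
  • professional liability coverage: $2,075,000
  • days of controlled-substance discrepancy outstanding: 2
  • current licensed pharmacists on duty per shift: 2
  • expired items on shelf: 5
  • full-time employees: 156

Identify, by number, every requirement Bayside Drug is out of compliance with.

1. professional liability coverage $2,075,000 ≥ $2,050,000 → met
2. after-hours emergency contact present → met
3. condition 'performs sterile compounding' does not hold → requirement n/a → met
4. licensed pharmacists on duty per shift 2 ≥ 2 → met
5. refrigeration temperature log review 67 days ago vs limit 45 → not met
6. expired items on shelf 5 ≤ 5 → met
7. days of controlled-substance discrepancy outstanding 2 ≤ 7 → met
Not met: 5

5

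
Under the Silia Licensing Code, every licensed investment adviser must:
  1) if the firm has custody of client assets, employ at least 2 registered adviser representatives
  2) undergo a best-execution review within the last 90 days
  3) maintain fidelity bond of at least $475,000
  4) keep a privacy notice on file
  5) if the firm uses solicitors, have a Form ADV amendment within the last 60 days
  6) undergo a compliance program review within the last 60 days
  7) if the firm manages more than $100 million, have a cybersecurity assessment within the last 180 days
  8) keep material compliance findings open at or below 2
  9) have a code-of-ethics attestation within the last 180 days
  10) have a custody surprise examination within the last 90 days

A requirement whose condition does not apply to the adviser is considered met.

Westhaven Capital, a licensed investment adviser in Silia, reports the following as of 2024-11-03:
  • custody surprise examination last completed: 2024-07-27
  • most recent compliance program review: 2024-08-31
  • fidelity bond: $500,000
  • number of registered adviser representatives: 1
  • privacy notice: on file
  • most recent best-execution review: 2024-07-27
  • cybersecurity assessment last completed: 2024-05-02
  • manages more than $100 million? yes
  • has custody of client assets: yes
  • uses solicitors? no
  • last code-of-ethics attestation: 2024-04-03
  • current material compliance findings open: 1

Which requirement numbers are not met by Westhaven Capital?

1, 2, 6, 7, 9, 10

1. condition 'has custody of client assets' holds; registered adviser representatives 1 < 2 → not met
2. best-execution review 99 days ago vs limit 90 → not met
3. fidelity bond $500,000 ≥ $475,000 → met
4. privacy notice present → met
5. condition 'uses solicitors' does not hold → requirement n/a → met
6. compliance program review 64 days ago vs limit 60 → not met
7. condition 'manages more than $100 million' holds; cybersecurity assessment 185 days ago vs limit 180 → not met
8. material compliance findings open 1 ≤ 2 → met
9. code-of-ethics attestation 214 days ago vs limit 180 → not met
10. custody surprise examination 99 days ago vs limit 90 → not met
Not met: 1, 2, 6, 7, 9, 10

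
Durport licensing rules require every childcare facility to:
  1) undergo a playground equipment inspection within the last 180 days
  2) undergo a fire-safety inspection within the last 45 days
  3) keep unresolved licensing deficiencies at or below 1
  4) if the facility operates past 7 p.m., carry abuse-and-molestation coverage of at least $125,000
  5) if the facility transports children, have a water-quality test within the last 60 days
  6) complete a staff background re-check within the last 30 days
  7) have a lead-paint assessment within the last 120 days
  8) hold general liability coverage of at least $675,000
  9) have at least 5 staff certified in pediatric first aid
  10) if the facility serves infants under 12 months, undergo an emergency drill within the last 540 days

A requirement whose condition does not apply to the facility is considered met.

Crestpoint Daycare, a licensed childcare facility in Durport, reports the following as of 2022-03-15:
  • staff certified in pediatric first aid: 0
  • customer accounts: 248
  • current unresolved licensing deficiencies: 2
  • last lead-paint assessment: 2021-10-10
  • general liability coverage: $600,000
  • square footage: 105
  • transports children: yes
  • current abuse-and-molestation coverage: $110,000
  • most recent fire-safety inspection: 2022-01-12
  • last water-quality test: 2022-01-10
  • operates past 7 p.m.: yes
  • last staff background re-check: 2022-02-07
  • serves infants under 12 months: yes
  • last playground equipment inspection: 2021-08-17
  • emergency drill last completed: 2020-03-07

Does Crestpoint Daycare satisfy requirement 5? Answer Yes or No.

No

5. condition 'transports children' holds; water-quality test 64 days ago vs limit 60 → not met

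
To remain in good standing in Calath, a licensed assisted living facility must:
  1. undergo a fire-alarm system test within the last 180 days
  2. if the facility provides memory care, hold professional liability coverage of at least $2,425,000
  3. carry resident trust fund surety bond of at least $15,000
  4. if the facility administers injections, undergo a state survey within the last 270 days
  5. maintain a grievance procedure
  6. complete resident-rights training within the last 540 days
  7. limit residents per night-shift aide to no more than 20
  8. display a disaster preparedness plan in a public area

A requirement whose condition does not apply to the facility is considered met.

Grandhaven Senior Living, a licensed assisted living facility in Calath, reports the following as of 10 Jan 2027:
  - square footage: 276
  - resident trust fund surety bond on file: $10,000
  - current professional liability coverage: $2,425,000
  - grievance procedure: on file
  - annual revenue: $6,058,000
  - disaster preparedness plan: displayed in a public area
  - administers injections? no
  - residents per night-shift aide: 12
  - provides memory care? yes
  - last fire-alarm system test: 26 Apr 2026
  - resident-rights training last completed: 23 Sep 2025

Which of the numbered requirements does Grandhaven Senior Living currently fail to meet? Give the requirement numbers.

1, 3

1. fire-alarm system test 259 days ago vs limit 180 → not met
2. condition 'provides memory care' holds; professional liability coverage $2,425,000 ≥ $2,425,000 → met
3. resident trust fund surety bond $10,000 < $15,000 → not met
4. condition 'administers injections' does not hold → requirement n/a → met
5. grievance procedure present → met
6. resident-rights training 474 days ago vs limit 540 → met
7. residents per night-shift aide 12 ≤ 20 → met
8. disaster preparedness plan present → met
Not met: 1, 3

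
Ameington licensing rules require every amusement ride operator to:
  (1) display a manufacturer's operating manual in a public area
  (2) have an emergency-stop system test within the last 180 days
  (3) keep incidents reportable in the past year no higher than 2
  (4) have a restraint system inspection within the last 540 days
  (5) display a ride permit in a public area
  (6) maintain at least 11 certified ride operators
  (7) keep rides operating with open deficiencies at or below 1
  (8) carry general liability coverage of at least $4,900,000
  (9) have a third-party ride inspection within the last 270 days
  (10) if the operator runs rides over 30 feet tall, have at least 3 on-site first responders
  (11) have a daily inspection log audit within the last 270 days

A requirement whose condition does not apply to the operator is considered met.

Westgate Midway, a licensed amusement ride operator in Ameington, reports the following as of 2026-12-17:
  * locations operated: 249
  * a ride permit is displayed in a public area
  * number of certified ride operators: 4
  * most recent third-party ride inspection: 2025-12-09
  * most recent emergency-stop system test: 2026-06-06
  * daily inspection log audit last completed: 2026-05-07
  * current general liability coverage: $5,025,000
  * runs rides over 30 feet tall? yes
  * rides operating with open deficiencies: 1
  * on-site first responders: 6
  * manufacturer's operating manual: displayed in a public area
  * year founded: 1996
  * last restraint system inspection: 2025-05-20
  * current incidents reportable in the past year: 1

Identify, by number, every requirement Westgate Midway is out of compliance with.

1. manufacturer's operating manual present → met
2. emergency-stop system test 194 days ago vs limit 180 → not met
3. incidents reportable in the past year 1 ≤ 2 → met
4. restraint system inspection 576 days ago vs limit 540 → not met
5. ride permit present → met
6. certified ride operators 4 < 11 → not met
7. rides operating with open deficiencies 1 ≤ 1 → met
8. general liability coverage $5,025,000 ≥ $4,900,000 → met
9. third-party ride inspection 373 days ago vs limit 270 → not met
10. condition 'runs rides over 30 feet tall' holds; on-site first responders 6 ≥ 3 → met
11. daily inspection log audit 224 days ago vs limit 270 → met
Not met: 2, 4, 6, 9

2, 4, 6, 9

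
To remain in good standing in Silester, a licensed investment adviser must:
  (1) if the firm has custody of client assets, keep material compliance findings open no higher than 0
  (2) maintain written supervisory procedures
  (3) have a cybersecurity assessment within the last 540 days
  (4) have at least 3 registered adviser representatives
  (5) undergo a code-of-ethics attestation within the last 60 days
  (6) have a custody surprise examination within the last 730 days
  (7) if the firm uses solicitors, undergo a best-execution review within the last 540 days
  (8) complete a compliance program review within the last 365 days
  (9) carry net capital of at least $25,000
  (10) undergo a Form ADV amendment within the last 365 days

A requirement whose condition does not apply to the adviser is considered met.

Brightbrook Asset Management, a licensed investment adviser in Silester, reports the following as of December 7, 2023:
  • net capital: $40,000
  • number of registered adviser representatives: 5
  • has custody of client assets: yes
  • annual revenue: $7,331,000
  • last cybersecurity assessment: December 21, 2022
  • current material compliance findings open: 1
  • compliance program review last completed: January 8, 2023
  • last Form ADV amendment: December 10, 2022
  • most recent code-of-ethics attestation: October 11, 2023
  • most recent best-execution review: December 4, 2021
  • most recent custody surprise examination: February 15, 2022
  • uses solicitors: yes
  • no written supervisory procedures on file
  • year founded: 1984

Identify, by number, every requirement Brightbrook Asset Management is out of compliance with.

1, 2, 7

1. condition 'has custody of client assets' holds; material compliance findings open 1 > 0 → not met
2. written supervisory procedures absent → not met
3. cybersecurity assessment 351 days ago vs limit 540 → met
4. registered adviser representatives 5 ≥ 3 → met
5. code-of-ethics attestation 57 days ago vs limit 60 → met
6. custody surprise examination 660 days ago vs limit 730 → met
7. condition 'uses solicitors' holds; best-execution review 733 days ago vs limit 540 → not met
8. compliance program review 333 days ago vs limit 365 → met
9. net capital $40,000 ≥ $25,000 → met
10. Form ADV amendment 362 days ago vs limit 365 → met
Not met: 1, 2, 7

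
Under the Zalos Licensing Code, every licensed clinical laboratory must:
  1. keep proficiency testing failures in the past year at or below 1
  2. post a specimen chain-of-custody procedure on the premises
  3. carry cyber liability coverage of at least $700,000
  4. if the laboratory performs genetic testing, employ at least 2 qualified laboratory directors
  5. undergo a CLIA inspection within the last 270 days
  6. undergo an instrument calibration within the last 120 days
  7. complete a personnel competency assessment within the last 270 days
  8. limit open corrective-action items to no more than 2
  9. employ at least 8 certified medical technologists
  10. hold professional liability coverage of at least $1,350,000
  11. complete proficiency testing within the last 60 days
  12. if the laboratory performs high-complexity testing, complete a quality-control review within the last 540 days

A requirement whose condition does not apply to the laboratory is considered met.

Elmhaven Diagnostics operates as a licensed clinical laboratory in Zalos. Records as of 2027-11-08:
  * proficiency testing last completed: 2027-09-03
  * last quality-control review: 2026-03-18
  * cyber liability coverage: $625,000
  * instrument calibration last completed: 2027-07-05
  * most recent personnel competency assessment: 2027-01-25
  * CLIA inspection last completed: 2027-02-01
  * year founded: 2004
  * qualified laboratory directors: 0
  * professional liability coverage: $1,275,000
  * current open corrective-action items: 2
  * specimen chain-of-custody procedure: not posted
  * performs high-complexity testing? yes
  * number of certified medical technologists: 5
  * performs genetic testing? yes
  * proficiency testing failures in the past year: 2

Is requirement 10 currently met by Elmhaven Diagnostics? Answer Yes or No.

No

10. professional liability coverage $1,275,000 < $1,350,000 → not met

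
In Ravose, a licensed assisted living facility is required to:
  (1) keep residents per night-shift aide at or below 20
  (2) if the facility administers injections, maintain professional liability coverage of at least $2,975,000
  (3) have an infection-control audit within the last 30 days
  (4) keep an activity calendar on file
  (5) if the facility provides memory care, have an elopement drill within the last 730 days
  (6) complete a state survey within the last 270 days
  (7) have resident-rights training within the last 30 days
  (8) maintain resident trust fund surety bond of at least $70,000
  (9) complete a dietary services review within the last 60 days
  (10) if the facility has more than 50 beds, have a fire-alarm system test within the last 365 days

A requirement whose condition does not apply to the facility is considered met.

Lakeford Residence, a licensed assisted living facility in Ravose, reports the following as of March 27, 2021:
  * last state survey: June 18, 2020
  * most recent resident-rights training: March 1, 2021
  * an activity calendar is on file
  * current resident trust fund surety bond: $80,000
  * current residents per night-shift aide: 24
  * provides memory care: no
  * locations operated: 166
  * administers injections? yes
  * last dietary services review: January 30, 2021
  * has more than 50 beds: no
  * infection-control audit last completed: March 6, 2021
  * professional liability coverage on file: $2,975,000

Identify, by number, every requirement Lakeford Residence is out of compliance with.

1. residents per night-shift aide 24 > 20 → not met
2. condition 'administers injections' holds; professional liability coverage $2,975,000 ≥ $2,975,000 → met
3. infection-control audit 21 days ago vs limit 30 → met
4. activity calendar present → met
5. condition 'provides memory care' does not hold → requirement n/a → met
6. state survey 282 days ago vs limit 270 → not met
7. resident-rights training 26 days ago vs limit 30 → met
8. resident trust fund surety bond $80,000 ≥ $70,000 → met
9. dietary services review 56 days ago vs limit 60 → met
10. condition 'has more than 50 beds' does not hold → requirement n/a → met
Not met: 1, 6

1, 6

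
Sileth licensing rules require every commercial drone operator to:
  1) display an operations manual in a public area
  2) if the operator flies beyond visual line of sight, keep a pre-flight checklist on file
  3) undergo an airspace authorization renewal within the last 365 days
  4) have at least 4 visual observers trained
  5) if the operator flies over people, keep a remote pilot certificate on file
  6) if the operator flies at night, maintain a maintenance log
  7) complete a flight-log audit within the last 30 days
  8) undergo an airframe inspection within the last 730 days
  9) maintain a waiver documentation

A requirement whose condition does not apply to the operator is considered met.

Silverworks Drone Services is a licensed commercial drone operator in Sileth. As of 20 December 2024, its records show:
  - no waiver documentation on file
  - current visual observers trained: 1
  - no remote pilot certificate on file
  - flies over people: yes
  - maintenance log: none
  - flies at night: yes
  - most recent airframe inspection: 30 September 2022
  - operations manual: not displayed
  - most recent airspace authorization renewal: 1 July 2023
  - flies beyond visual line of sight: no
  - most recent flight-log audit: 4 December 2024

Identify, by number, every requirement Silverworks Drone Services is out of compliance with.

1, 3, 4, 5, 6, 8, 9

1. operations manual absent → not met
2. condition 'flies beyond visual line of sight' does not hold → requirement n/a → met
3. airspace authorization renewal 538 days ago vs limit 365 → not met
4. visual observers trained 1 < 4 → not met
5. condition 'flies over people' holds; remote pilot certificate absent → not met
6. condition 'flies at night' holds; maintenance log absent → not met
7. flight-log audit 16 days ago vs limit 30 → met
8. airframe inspection 812 days ago vs limit 730 → not met
9. waiver documentation absent → not met
Not met: 1, 3, 4, 5, 6, 8, 9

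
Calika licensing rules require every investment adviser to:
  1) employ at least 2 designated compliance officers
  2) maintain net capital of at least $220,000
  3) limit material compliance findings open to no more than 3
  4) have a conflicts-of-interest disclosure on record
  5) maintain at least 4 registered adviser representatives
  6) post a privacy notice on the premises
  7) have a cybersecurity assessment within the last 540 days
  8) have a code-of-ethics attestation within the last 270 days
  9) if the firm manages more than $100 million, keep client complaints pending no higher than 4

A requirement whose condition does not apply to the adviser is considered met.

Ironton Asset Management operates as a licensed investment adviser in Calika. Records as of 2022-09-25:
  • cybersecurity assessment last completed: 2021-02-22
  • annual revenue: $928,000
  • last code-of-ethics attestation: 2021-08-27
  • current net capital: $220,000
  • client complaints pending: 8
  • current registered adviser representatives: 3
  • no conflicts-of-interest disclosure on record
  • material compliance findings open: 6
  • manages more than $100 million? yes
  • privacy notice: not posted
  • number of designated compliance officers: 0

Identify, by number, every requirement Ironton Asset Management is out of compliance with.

1. designated compliance officers 0 < 2 → not met
2. net capital $220,000 ≥ $220,000 → met
3. material compliance findings open 6 > 3 → not met
4. conflicts-of-interest disclosure absent → not met
5. registered adviser representatives 3 < 4 → not met
6. privacy notice absent → not met
7. cybersecurity assessment 580 days ago vs limit 540 → not met
8. code-of-ethics attestation 394 days ago vs limit 270 → not met
9. condition 'manages more than $100 million' holds; client complaints pending 8 > 4 → not met
Not met: 1, 3, 4, 5, 6, 7, 8, 9

1, 3, 4, 5, 6, 7, 8, 9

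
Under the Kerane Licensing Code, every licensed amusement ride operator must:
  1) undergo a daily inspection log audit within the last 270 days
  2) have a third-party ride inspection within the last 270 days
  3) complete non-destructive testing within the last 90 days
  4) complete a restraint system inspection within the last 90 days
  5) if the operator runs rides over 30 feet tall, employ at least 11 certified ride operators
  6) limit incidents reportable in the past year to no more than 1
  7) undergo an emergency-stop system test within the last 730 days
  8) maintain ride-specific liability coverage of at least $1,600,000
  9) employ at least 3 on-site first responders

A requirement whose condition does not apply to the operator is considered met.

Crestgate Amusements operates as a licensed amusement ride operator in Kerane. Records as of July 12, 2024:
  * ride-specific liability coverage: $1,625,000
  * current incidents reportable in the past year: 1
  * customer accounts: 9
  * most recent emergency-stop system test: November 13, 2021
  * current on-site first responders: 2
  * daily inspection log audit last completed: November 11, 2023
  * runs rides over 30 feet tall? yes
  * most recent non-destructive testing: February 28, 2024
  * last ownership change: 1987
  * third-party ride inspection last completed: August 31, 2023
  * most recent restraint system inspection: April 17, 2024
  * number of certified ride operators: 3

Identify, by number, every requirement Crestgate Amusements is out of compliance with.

1. daily inspection log audit 244 days ago vs limit 270 → met
2. third-party ride inspection 316 days ago vs limit 270 → not met
3. non-destructive testing 135 days ago vs limit 90 → not met
4. restraint system inspection 86 days ago vs limit 90 → met
5. condition 'runs rides over 30 feet tall' holds; certified ride operators 3 < 11 → not met
6. incidents reportable in the past year 1 ≤ 1 → met
7. emergency-stop system test 972 days ago vs limit 730 → not met
8. ride-specific liability coverage $1,625,000 ≥ $1,600,000 → met
9. on-site first responders 2 < 3 → not met
Not met: 2, 3, 5, 7, 9

2, 3, 5, 7, 9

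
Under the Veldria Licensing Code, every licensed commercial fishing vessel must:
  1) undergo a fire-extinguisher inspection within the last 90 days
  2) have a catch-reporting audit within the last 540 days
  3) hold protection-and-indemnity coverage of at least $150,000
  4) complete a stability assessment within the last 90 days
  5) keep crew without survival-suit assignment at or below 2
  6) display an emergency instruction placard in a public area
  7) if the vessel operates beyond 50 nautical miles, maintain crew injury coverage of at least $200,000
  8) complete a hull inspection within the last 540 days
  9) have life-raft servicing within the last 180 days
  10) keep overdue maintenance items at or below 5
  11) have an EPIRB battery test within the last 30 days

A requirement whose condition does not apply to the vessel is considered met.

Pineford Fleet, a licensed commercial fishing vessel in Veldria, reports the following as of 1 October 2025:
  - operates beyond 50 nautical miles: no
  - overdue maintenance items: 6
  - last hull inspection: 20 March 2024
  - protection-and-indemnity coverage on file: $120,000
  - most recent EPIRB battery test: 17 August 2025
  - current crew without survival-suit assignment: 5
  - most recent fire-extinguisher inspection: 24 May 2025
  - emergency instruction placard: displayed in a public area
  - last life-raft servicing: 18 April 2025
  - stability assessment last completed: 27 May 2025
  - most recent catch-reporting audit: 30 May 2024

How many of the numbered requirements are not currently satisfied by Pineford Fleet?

7

1. fire-extinguisher inspection 130 days ago vs limit 90 → not met
2. catch-reporting audit 489 days ago vs limit 540 → met
3. protection-and-indemnity coverage $120,000 < $150,000 → not met
4. stability assessment 127 days ago vs limit 90 → not met
5. crew without survival-suit assignment 5 > 2 → not met
6. emergency instruction placard present → met
7. condition 'operates beyond 50 nautical miles' does not hold → requirement n/a → met
8. hull inspection 560 days ago vs limit 540 → not met
9. life-raft servicing 166 days ago vs limit 180 → met
10. overdue maintenance items 6 > 5 → not met
11. EPIRB battery test 45 days ago vs limit 30 → not met
Not met: 7 of 11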